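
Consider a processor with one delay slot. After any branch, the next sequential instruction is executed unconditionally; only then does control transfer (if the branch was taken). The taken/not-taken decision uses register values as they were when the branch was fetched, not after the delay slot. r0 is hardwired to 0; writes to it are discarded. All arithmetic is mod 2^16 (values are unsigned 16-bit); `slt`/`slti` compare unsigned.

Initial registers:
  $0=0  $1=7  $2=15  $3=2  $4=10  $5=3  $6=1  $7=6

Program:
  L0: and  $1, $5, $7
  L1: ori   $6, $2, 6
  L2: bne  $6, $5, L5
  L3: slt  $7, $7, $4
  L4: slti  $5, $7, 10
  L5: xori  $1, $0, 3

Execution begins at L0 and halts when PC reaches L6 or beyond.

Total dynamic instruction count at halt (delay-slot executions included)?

5

PC=0  and  $1, $5, $7        | $0=0 $1=2 $2=15 $3=2 $4=10 $5=3 $6=1 $7=6
PC=1  ori   $6, $2, 6        | $0=0 $1=2 $2=15 $3=2 $4=10 $5=3 $6=15 $7=6
PC=2  bne  $6, $5, L5        | $0=0 $1=2 $2=15 $3=2 $4=10 $5=3 $6=15 $7=6  [TAKEN]
PC=3  slt  $7, $7, $4        | $0=0 $1=2 $2=15 $3=2 $4=10 $5=3 $6=15 $7=1
PC=5  xori  $1, $0, 3        | $0=0 $1=3 $2=15 $3=2 $4=10 $5=3 $6=15 $7=1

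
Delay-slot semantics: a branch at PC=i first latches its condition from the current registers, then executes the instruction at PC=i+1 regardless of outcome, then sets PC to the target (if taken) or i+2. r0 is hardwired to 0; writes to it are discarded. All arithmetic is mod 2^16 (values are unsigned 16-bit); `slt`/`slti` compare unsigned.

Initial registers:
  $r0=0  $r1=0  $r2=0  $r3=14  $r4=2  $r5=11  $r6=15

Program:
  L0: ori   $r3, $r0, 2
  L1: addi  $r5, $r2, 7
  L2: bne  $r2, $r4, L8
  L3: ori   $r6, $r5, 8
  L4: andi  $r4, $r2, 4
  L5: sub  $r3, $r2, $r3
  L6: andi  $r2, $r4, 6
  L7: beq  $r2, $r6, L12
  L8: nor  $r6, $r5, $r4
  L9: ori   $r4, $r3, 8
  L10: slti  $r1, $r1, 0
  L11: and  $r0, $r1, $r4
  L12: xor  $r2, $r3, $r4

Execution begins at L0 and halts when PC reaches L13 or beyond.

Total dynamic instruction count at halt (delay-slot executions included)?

9

PC=0  ori   $r3, $r0, 2      | $r0=0 $r1=0 $r2=0 $r3=2 $r4=2 $r5=11 $r6=15
PC=1  addi  $r5, $r2, 7      | $r0=0 $r1=0 $r2=0 $r3=2 $r4=2 $r5=7 $r6=15
PC=2  bne  $r2, $r4, L8      | $r0=0 $r1=0 $r2=0 $r3=2 $r4=2 $r5=7 $r6=15  [TAKEN]
PC=3  ori   $r6, $r5, 8      | $r0=0 $r1=0 $r2=0 $r3=2 $r4=2 $r5=7 $r6=15
PC=8  nor  $r6, $r5, $r4     | $r0=0 $r1=0 $r2=0 $r3=2 $r4=2 $r5=7 $r6=65528
PC=9  ori   $r4, $r3, 8      | $r0=0 $r1=0 $r2=0 $r3=2 $r4=10 $r5=7 $r6=65528
PC=10 slti  $r1, $r1, 0      | $r0=0 $r1=0 $r2=0 $r3=2 $r4=10 $r5=7 $r6=65528
PC=11 and  $r0, $r1, $r4     | $r0=0 $r1=0 $r2=0 $r3=2 $r4=10 $r5=7 $r6=65528
PC=12 xor  $r2, $r3, $r4     | $r0=0 $r1=0 $r2=8 $r3=2 $r4=10 $r5=7 $r6=65528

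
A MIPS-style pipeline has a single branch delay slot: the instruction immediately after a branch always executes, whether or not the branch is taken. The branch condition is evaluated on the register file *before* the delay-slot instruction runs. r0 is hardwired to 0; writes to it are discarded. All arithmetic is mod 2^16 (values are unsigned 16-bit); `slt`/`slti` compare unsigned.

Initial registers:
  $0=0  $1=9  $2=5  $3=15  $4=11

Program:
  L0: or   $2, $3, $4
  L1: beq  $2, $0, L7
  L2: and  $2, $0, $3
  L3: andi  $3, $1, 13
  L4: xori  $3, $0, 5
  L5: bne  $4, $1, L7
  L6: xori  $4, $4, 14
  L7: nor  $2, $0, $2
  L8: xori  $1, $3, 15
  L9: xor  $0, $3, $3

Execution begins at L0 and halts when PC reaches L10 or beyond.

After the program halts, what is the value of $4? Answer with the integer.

#0 or   $2, $3, $4 ; 0/9/15/15/11
#1 beq  $2, $0, L7 ; 0/9/15/15/11 ; →fallthru
#2 and  $2, $0, $3 ; 0/9/0/15/11
#3 andi  $3, $1, 13 ; 0/9/0/9/11
#4 xori  $3, $0, 5 ; 0/9/0/5/11
#5 bne  $4, $1, L7 ; 0/9/0/5/11 ; →target
#6 xori  $4, $4, 14 ; 0/9/0/5/5
#7 nor  $2, $0, $2 ; 0/9/65535/5/5
#8 xori  $1, $3, 15 ; 0/10/65535/5/5
#9 xor  $0, $3, $3 ; 0/10/65535/5/5

5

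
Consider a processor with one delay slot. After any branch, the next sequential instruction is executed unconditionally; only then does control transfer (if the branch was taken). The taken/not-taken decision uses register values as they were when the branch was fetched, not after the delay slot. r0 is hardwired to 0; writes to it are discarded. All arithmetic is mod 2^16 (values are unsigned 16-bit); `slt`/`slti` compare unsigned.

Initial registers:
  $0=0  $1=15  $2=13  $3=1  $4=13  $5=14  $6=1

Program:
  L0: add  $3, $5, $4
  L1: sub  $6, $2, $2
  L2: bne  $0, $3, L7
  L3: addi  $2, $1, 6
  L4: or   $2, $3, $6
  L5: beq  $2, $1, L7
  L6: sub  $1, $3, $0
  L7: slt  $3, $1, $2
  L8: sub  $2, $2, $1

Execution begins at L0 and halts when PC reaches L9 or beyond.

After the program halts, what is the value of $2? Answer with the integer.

6

[0] add  $3, $5, $4  →  {$0:0, $1:15, $2:13, $3:27, $4:13, $5:14, $6:1}
[1] sub  $6, $2, $2  →  {$0:0, $1:15, $2:13, $3:27, $4:13, $5:14, $6:0}
[2] bne  $0, $3, L7  →  {$0:0, $1:15, $2:13, $3:27, $4:13, $5:14, $6:0}  ⟨branch taken⟩
[3] addi  $2, $1, 6  →  {$0:0, $1:15, $2:21, $3:27, $4:13, $5:14, $6:0}
[7] slt  $3, $1, $2  →  {$0:0, $1:15, $2:21, $3:1, $4:13, $5:14, $6:0}
[8] sub  $2, $2, $1  →  {$0:0, $1:15, $2:6, $3:1, $4:13, $5:14, $6:0}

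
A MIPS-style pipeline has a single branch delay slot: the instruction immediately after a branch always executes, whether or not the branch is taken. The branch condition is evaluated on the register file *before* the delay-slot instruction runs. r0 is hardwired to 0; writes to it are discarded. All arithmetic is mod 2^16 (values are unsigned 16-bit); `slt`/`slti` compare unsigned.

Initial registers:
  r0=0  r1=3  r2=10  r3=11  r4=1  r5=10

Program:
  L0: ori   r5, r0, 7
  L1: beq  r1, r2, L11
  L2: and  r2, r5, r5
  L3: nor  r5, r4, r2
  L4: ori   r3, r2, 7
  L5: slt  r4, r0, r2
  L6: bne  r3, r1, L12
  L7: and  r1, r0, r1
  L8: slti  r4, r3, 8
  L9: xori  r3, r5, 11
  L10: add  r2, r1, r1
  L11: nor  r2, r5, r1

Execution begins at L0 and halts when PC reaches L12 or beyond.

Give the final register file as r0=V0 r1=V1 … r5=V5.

r0=0 r1=0 r2=7 r3=7 r4=1 r5=65528

  step pc=0: ori   r5, r0, 7  regs=(0,3,10,11,1,7)
  step pc=1: beq  r1, r2, L11  cond=F  regs=(0,3,10,11,1,7)
  step pc=2: and  r2, r5, r5  regs=(0,3,7,11,1,7)
  step pc=3: nor  r5, r4, r2  regs=(0,3,7,11,1,65528)
  step pc=4: ori   r3, r2, 7  regs=(0,3,7,7,1,65528)
  step pc=5: slt  r4, r0, r2  regs=(0,3,7,7,1,65528)
  step pc=6: bne  r3, r1, L12  cond=T  regs=(0,3,7,7,1,65528)
  step pc=7: and  r1, r0, r1  regs=(0,0,7,7,1,65528)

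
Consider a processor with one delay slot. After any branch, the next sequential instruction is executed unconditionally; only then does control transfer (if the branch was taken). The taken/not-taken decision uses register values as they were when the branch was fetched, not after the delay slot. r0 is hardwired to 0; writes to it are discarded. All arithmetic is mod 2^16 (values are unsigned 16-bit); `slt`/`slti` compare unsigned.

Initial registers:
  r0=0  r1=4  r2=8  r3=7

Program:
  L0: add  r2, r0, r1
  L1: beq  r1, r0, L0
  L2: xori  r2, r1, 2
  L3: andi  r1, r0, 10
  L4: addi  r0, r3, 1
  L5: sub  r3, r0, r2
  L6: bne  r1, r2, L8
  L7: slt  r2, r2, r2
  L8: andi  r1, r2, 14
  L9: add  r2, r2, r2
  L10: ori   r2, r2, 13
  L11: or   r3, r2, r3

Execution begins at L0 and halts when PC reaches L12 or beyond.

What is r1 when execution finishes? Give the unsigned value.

PC=0  add  r2, r0, r1        | r0=0 r1=4 r2=4 r3=7
PC=1  beq  r1, r0, L0        | r0=0 r1=4 r2=4 r3=7  [not taken]
PC=2  xori  r2, r1, 2        | r0=0 r1=4 r2=6 r3=7
PC=3  andi  r1, r0, 10       | r0=0 r1=0 r2=6 r3=7
PC=4  addi  r0, r3, 1        | r0=0 r1=0 r2=6 r3=7
PC=5  sub  r3, r0, r2        | r0=0 r1=0 r2=6 r3=65530
PC=6  bne  r1, r2, L8        | r0=0 r1=0 r2=6 r3=65530  [TAKEN]
PC=7  slt  r2, r2, r2        | r0=0 r1=0 r2=0 r3=65530
PC=8  andi  r1, r2, 14       | r0=0 r1=0 r2=0 r3=65530
PC=9  add  r2, r2, r2        | r0=0 r1=0 r2=0 r3=65530
PC=10 ori   r2, r2, 13       | r0=0 r1=0 r2=13 r3=65530
PC=11 or   r3, r2, r3        | r0=0 r1=0 r2=13 r3=65535

0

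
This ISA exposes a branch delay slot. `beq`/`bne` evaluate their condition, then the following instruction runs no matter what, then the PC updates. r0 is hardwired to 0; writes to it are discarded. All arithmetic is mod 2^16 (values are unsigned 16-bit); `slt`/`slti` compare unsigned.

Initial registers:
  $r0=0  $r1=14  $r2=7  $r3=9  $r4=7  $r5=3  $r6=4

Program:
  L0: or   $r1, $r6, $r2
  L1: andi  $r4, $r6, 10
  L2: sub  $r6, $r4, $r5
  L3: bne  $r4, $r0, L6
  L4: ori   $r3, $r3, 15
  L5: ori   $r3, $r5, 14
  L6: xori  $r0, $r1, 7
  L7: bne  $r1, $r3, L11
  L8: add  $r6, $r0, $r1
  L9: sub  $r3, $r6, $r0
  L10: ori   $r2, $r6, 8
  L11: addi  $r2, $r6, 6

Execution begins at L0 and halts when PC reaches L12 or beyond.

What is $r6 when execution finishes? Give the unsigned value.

PC=0  or   $r1, $r6, $r2     | $r0=0 $r1=7 $r2=7 $r3=9 $r4=7 $r5=3 $r6=4
PC=1  andi  $r4, $r6, 10     | $r0=0 $r1=7 $r2=7 $r3=9 $r4=0 $r5=3 $r6=4
PC=2  sub  $r6, $r4, $r5     | $r0=0 $r1=7 $r2=7 $r3=9 $r4=0 $r5=3 $r6=65533
PC=3  bne  $r4, $r0, L6      | $r0=0 $r1=7 $r2=7 $r3=9 $r4=0 $r5=3 $r6=65533  [not taken]
PC=4  ori   $r3, $r3, 15     | $r0=0 $r1=7 $r2=7 $r3=15 $r4=0 $r5=3 $r6=65533
PC=5  ori   $r3, $r5, 14     | $r0=0 $r1=7 $r2=7 $r3=15 $r4=0 $r5=3 $r6=65533
PC=6  xori  $r0, $r1, 7      | $r0=0 $r1=7 $r2=7 $r3=15 $r4=0 $r5=3 $r6=65533
PC=7  bne  $r1, $r3, L11     | $r0=0 $r1=7 $r2=7 $r3=15 $r4=0 $r5=3 $r6=65533  [TAKEN]
PC=8  add  $r6, $r0, $r1     | $r0=0 $r1=7 $r2=7 $r3=15 $r4=0 $r5=3 $r6=7
PC=11 addi  $r2, $r6, 6      | $r0=0 $r1=7 $r2=13 $r3=15 $r4=0 $r5=3 $r6=7

7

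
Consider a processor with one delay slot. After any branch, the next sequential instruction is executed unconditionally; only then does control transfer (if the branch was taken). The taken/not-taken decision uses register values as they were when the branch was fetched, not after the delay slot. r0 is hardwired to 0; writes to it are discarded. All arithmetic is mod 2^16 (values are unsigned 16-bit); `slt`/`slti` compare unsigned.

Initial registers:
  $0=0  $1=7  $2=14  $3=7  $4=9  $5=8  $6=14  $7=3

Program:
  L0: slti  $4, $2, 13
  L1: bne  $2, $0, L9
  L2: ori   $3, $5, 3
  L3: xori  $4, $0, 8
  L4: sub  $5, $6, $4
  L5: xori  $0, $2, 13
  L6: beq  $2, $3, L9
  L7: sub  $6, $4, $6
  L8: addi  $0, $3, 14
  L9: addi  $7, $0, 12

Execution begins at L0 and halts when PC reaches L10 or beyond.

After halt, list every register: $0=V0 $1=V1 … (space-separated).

$0=0 $1=7 $2=14 $3=11 $4=0 $5=8 $6=14 $7=12

#0 slti  $4, $2, 13 ; 0/7/14/7/0/8/14/3
#1 bne  $2, $0, L9 ; 0/7/14/7/0/8/14/3 ; →target
#2 ori   $3, $5, 3 ; 0/7/14/11/0/8/14/3
#9 addi  $7, $0, 12 ; 0/7/14/11/0/8/14/12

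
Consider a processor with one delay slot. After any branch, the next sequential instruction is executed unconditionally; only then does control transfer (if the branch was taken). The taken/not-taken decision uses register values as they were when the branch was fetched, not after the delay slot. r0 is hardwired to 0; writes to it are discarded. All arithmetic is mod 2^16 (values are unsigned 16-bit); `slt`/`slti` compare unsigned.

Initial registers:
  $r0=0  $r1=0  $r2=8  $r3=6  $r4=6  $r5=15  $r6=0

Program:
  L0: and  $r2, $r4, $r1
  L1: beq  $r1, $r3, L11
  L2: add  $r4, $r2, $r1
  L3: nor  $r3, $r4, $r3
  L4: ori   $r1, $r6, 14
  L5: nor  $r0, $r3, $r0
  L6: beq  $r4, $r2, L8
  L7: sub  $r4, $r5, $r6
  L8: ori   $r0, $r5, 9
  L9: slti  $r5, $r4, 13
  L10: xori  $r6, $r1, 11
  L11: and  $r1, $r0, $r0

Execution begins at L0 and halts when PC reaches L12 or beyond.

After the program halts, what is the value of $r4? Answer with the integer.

  step pc=0: and  $r2, $r4, $r1  regs=(0,0,0,6,6,15,0)
  step pc=1: beq  $r1, $r3, L11  cond=F  regs=(0,0,0,6,6,15,0)
  step pc=2: add  $r4, $r2, $r1  regs=(0,0,0,6,0,15,0)
  step pc=3: nor  $r3, $r4, $r3  regs=(0,0,0,65529,0,15,0)
  step pc=4: ori   $r1, $r6, 14  regs=(0,14,0,65529,0,15,0)
  step pc=5: nor  $r0, $r3, $r0  regs=(0,14,0,65529,0,15,0)
  step pc=6: beq  $r4, $r2, L8  cond=T  regs=(0,14,0,65529,0,15,0)
  step pc=7: sub  $r4, $r5, $r6  regs=(0,14,0,65529,15,15,0)
  step pc=8: ori   $r0, $r5, 9  regs=(0,14,0,65529,15,15,0)
  step pc=9: slti  $r5, $r4, 13  regs=(0,14,0,65529,15,0,0)
  step pc=10: xori  $r6, $r1, 11  regs=(0,14,0,65529,15,0,5)
  step pc=11: and  $r1, $r0, $r0  regs=(0,0,0,65529,15,0,5)

15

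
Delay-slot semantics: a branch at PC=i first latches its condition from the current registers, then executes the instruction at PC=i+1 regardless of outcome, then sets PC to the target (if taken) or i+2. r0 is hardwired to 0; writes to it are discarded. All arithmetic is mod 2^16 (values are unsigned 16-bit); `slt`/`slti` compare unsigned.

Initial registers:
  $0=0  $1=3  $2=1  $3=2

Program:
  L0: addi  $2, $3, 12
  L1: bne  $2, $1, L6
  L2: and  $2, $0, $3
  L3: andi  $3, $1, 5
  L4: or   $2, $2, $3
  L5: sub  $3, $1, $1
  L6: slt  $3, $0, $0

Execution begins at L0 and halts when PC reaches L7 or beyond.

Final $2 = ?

#0 addi  $2, $3, 12 ; 0/3/14/2
#1 bne  $2, $1, L6 ; 0/3/14/2 ; →target
#2 and  $2, $0, $3 ; 0/3/0/2
#6 slt  $3, $0, $0 ; 0/3/0/0

0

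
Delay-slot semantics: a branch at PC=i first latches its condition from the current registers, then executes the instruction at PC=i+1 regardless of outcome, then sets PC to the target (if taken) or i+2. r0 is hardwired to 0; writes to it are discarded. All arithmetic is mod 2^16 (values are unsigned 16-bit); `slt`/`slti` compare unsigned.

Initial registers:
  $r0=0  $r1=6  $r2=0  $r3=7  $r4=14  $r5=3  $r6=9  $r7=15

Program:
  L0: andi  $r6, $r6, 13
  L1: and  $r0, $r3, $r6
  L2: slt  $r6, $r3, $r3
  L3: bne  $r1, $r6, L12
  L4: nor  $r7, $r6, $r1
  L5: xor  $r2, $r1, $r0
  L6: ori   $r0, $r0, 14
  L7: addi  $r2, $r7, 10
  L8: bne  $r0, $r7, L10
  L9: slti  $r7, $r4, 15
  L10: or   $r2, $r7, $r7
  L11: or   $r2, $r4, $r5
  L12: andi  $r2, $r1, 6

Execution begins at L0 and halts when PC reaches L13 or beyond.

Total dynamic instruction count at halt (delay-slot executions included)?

  step pc=0: andi  $r6, $r6, 13  regs=(0,6,0,7,14,3,9,15)
  step pc=1: and  $r0, $r3, $r6  regs=(0,6,0,7,14,3,9,15)
  step pc=2: slt  $r6, $r3, $r3  regs=(0,6,0,7,14,3,0,15)
  step pc=3: bne  $r1, $r6, L12  cond=T  regs=(0,6,0,7,14,3,0,15)
  step pc=4: nor  $r7, $r6, $r1  regs=(0,6,0,7,14,3,0,65529)
  step pc=12: andi  $r2, $r1, 6  regs=(0,6,6,7,14,3,0,65529)

6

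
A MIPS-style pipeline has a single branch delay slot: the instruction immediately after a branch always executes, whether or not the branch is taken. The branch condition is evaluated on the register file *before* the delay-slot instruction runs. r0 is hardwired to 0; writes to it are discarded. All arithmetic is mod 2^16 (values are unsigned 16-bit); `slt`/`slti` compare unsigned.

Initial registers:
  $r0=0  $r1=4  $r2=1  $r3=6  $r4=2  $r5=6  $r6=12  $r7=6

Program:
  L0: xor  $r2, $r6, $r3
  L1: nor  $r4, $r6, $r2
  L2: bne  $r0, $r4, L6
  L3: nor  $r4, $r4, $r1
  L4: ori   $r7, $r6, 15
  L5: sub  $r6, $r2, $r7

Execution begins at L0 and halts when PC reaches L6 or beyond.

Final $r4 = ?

10

  step pc=0: xor  $r2, $r6, $r3  regs=(0,4,10,6,2,6,12,6)
  step pc=1: nor  $r4, $r6, $r2  regs=(0,4,10,6,65521,6,12,6)
  step pc=2: bne  $r0, $r4, L6  cond=T  regs=(0,4,10,6,65521,6,12,6)
  step pc=3: nor  $r4, $r4, $r1  regs=(0,4,10,6,10,6,12,6)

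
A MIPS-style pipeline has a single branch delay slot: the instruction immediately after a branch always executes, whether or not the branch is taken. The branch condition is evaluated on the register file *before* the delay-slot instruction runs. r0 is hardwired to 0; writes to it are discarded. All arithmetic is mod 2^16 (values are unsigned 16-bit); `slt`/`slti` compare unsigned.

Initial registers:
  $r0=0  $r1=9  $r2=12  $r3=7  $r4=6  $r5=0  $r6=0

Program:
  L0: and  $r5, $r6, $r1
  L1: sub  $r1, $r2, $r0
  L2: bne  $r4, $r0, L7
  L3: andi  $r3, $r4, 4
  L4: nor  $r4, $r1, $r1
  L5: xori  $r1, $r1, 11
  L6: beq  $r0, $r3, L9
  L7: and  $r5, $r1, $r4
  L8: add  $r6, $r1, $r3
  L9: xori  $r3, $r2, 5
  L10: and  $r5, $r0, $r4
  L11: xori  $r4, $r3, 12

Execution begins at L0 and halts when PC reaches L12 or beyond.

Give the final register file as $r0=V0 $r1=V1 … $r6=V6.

$r0=0 $r1=12 $r2=12 $r3=9 $r4=5 $r5=0 $r6=16

PC=0  and  $r5, $r6, $r1     | $r0=0 $r1=9 $r2=12 $r3=7 $r4=6 $r5=0 $r6=0
PC=1  sub  $r1, $r2, $r0     | $r0=0 $r1=12 $r2=12 $r3=7 $r4=6 $r5=0 $r6=0
PC=2  bne  $r4, $r0, L7      | $r0=0 $r1=12 $r2=12 $r3=7 $r4=6 $r5=0 $r6=0  [TAKEN]
PC=3  andi  $r3, $r4, 4      | $r0=0 $r1=12 $r2=12 $r3=4 $r4=6 $r5=0 $r6=0
PC=7  and  $r5, $r1, $r4     | $r0=0 $r1=12 $r2=12 $r3=4 $r4=6 $r5=4 $r6=0
PC=8  add  $r6, $r1, $r3     | $r0=0 $r1=12 $r2=12 $r3=4 $r4=6 $r5=4 $r6=16
PC=9  xori  $r3, $r2, 5      | $r0=0 $r1=12 $r2=12 $r3=9 $r4=6 $r5=4 $r6=16
PC=10 and  $r5, $r0, $r4     | $r0=0 $r1=12 $r2=12 $r3=9 $r4=6 $r5=0 $r6=16
PC=11 xori  $r4, $r3, 12     | $r0=0 $r1=12 $r2=12 $r3=9 $r4=5 $r5=0 $r6=16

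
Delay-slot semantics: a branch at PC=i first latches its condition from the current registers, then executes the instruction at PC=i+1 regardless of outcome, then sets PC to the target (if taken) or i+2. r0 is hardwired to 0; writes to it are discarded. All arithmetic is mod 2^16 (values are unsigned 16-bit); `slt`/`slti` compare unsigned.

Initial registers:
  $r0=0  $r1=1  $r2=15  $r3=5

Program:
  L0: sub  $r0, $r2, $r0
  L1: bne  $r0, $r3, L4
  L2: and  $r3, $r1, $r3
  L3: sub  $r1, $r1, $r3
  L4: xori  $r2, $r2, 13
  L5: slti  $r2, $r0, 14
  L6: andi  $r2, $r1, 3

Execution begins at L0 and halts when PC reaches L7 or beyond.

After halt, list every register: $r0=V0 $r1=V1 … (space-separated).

$r0=0 $r1=1 $r2=1 $r3=1

#0 sub  $r0, $r2, $r0 ; 0/1/15/5
#1 bne  $r0, $r3, L4 ; 0/1/15/5 ; →target
#2 and  $r3, $r1, $r3 ; 0/1/15/1
#4 xori  $r2, $r2, 13 ; 0/1/2/1
#5 slti  $r2, $r0, 14 ; 0/1/1/1
#6 andi  $r2, $r1, 3 ; 0/1/1/1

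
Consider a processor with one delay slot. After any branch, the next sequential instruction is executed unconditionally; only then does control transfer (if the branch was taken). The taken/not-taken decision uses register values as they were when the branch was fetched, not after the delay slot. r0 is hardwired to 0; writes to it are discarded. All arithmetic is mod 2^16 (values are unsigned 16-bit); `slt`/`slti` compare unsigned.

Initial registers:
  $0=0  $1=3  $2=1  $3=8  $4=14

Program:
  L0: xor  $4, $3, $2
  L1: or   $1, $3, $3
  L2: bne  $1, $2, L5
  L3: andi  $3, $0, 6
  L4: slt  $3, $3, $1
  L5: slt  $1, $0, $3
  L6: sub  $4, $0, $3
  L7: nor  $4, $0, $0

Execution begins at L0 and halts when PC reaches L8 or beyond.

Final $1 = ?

0

  step pc=0: xor  $4, $3, $2  regs=(0,3,1,8,9)
  step pc=1: or   $1, $3, $3  regs=(0,8,1,8,9)
  step pc=2: bne  $1, $2, L5  cond=T  regs=(0,8,1,8,9)
  step pc=3: andi  $3, $0, 6  regs=(0,8,1,0,9)
  step pc=5: slt  $1, $0, $3  regs=(0,0,1,0,9)
  step pc=6: sub  $4, $0, $3  regs=(0,0,1,0,0)
  step pc=7: nor  $4, $0, $0  regs=(0,0,1,0,65535)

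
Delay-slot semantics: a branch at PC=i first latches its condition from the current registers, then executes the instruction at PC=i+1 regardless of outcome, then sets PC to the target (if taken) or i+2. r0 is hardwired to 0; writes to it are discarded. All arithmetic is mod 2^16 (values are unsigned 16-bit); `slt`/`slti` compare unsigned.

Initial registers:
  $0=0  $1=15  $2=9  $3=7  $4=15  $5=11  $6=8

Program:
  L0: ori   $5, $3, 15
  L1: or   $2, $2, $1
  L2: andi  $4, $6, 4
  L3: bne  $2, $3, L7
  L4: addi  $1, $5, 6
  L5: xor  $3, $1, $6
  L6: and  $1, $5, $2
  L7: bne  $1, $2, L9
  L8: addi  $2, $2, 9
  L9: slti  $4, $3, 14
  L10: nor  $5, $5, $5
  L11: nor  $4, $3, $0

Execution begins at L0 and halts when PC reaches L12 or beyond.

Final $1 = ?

  step pc=0: ori   $5, $3, 15  regs=(0,15,9,7,15,15,8)
  step pc=1: or   $2, $2, $1  regs=(0,15,15,7,15,15,8)
  step pc=2: andi  $4, $6, 4  regs=(0,15,15,7,0,15,8)
  step pc=3: bne  $2, $3, L7  cond=T  regs=(0,15,15,7,0,15,8)
  step pc=4: addi  $1, $5, 6  regs=(0,21,15,7,0,15,8)
  step pc=7: bne  $1, $2, L9  cond=T  regs=(0,21,15,7,0,15,8)
  step pc=8: addi  $2, $2, 9  regs=(0,21,24,7,0,15,8)
  step pc=9: slti  $4, $3, 14  regs=(0,21,24,7,1,15,8)
  step pc=10: nor  $5, $5, $5  regs=(0,21,24,7,1,65520,8)
  step pc=11: nor  $4, $3, $0  regs=(0,21,24,7,65528,65520,8)

21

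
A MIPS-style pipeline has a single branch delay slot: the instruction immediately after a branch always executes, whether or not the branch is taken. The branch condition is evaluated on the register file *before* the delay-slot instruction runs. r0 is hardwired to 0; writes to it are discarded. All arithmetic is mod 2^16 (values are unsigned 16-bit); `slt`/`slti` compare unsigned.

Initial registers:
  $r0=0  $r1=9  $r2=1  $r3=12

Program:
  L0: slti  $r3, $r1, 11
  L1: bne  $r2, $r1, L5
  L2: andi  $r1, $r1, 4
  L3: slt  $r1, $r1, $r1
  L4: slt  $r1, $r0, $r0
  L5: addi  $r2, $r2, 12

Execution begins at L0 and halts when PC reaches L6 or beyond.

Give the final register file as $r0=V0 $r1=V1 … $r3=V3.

$r0=0 $r1=0 $r2=13 $r3=1

PC=0  slti  $r3, $r1, 11     | $r0=0 $r1=9 $r2=1 $r3=1
PC=1  bne  $r2, $r1, L5      | $r0=0 $r1=9 $r2=1 $r3=1  [TAKEN]
PC=2  andi  $r1, $r1, 4      | $r0=0 $r1=0 $r2=1 $r3=1
PC=5  addi  $r2, $r2, 12     | $r0=0 $r1=0 $r2=13 $r3=1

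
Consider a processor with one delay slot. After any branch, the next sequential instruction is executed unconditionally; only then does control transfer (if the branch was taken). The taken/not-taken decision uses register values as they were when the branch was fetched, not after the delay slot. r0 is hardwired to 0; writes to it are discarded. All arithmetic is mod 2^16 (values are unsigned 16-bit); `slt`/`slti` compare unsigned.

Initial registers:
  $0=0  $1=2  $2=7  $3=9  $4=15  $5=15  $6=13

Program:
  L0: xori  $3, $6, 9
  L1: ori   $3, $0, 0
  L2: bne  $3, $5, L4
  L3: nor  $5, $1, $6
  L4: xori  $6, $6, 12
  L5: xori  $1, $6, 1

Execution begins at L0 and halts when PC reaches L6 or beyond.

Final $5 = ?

65520

PC=0  xori  $3, $6, 9        | $0=0 $1=2 $2=7 $3=4 $4=15 $5=15 $6=13
PC=1  ori   $3, $0, 0        | $0=0 $1=2 $2=7 $3=0 $4=15 $5=15 $6=13
PC=2  bne  $3, $5, L4        | $0=0 $1=2 $2=7 $3=0 $4=15 $5=15 $6=13  [TAKEN]
PC=3  nor  $5, $1, $6        | $0=0 $1=2 $2=7 $3=0 $4=15 $5=65520 $6=13
PC=4  xori  $6, $6, 12       | $0=0 $1=2 $2=7 $3=0 $4=15 $5=65520 $6=1
PC=5  xori  $1, $6, 1        | $0=0 $1=0 $2=7 $3=0 $4=15 $5=65520 $6=1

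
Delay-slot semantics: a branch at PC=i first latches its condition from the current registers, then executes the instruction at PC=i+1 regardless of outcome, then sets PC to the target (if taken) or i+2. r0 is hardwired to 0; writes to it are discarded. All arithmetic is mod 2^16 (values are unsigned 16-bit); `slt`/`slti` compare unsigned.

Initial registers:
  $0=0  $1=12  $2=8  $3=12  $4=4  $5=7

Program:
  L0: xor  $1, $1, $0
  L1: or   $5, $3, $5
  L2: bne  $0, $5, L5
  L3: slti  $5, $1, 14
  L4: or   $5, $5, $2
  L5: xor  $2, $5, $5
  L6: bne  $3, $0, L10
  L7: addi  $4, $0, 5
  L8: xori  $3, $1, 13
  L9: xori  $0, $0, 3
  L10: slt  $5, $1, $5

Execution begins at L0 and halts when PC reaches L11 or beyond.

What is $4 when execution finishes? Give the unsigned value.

5

PC=0  xor  $1, $1, $0        | $0=0 $1=12 $2=8 $3=12 $4=4 $5=7
PC=1  or   $5, $3, $5        | $0=0 $1=12 $2=8 $3=12 $4=4 $5=15
PC=2  bne  $0, $5, L5        | $0=0 $1=12 $2=8 $3=12 $4=4 $5=15  [TAKEN]
PC=3  slti  $5, $1, 14       | $0=0 $1=12 $2=8 $3=12 $4=4 $5=1
PC=5  xor  $2, $5, $5        | $0=0 $1=12 $2=0 $3=12 $4=4 $5=1
PC=6  bne  $3, $0, L10       | $0=0 $1=12 $2=0 $3=12 $4=4 $5=1  [TAKEN]
PC=7  addi  $4, $0, 5        | $0=0 $1=12 $2=0 $3=12 $4=5 $5=1
PC=10 slt  $5, $1, $5        | $0=0 $1=12 $2=0 $3=12 $4=5 $5=0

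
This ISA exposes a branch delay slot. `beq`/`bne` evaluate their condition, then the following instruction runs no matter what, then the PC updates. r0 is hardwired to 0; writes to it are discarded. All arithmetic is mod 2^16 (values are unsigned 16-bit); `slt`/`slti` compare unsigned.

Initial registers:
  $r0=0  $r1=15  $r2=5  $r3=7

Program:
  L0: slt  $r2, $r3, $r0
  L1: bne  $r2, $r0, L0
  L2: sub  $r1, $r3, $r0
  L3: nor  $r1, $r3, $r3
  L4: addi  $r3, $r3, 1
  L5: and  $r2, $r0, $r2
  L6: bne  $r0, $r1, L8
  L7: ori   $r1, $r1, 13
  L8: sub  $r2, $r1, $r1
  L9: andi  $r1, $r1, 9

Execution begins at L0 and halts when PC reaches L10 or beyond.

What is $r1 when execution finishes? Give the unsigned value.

[0] slt  $r2, $r3, $r0  →  {$r0:0, $r1:15, $r2:0, $r3:7}
[1] bne  $r2, $r0, L0  →  {$r0:0, $r1:15, $r2:0, $r3:7}  ⟨branch fallthrough⟩
[2] sub  $r1, $r3, $r0  →  {$r0:0, $r1:7, $r2:0, $r3:7}
[3] nor  $r1, $r3, $r3  →  {$r0:0, $r1:65528, $r2:0, $r3:7}
[4] addi  $r3, $r3, 1  →  {$r0:0, $r1:65528, $r2:0, $r3:8}
[5] and  $r2, $r0, $r2  →  {$r0:0, $r1:65528, $r2:0, $r3:8}
[6] bne  $r0, $r1, L8  →  {$r0:0, $r1:65528, $r2:0, $r3:8}  ⟨branch taken⟩
[7] ori   $r1, $r1, 13  →  {$r0:0, $r1:65533, $r2:0, $r3:8}
[8] sub  $r2, $r1, $r1  →  {$r0:0, $r1:65533, $r2:0, $r3:8}
[9] andi  $r1, $r1, 9  →  {$r0:0, $r1:9, $r2:0, $r3:8}

9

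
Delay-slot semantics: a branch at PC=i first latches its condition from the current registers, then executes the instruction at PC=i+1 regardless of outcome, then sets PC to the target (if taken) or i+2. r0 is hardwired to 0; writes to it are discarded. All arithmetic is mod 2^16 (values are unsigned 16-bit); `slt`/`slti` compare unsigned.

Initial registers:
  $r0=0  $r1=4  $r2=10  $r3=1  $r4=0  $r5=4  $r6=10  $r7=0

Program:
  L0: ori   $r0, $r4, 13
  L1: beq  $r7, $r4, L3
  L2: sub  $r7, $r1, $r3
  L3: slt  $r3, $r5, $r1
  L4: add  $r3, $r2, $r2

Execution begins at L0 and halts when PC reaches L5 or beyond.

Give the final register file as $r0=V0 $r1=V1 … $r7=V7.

[0] ori   $r0, $r4, 13  →  {$r0:0, $r1:4, $r2:10, $r3:1, $r4:0, $r5:4, $r6:10, $r7:0}
[1] beq  $r7, $r4, L3  →  {$r0:0, $r1:4, $r2:10, $r3:1, $r4:0, $r5:4, $r6:10, $r7:0}  ⟨branch taken⟩
[2] sub  $r7, $r1, $r3  →  {$r0:0, $r1:4, $r2:10, $r3:1, $r4:0, $r5:4, $r6:10, $r7:3}
[3] slt  $r3, $r5, $r1  →  {$r0:0, $r1:4, $r2:10, $r3:0, $r4:0, $r5:4, $r6:10, $r7:3}
[4] add  $r3, $r2, $r2  →  {$r0:0, $r1:4, $r2:10, $r3:20, $r4:0, $r5:4, $r6:10, $r7:3}

$r0=0 $r1=4 $r2=10 $r3=20 $r4=0 $r5=4 $r6=10 $r7=3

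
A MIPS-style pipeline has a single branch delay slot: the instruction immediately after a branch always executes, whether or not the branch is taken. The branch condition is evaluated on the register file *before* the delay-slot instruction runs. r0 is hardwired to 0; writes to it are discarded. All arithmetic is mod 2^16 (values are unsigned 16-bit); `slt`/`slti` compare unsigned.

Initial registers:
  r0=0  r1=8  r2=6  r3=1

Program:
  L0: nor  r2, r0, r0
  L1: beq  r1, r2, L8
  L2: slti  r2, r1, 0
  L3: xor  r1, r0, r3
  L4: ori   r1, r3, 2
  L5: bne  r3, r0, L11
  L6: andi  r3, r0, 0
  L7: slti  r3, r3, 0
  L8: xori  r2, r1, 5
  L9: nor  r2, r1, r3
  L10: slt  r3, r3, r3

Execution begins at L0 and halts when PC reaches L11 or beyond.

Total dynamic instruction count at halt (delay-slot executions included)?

7

PC=0  nor  r2, r0, r0        | r0=0 r1=8 r2=65535 r3=1
PC=1  beq  r1, r2, L8        | r0=0 r1=8 r2=65535 r3=1  [not taken]
PC=2  slti  r2, r1, 0        | r0=0 r1=8 r2=0 r3=1
PC=3  xor  r1, r0, r3        | r0=0 r1=1 r2=0 r3=1
PC=4  ori   r1, r3, 2        | r0=0 r1=3 r2=0 r3=1
PC=5  bne  r3, r0, L11       | r0=0 r1=3 r2=0 r3=1  [TAKEN]
PC=6  andi  r3, r0, 0        | r0=0 r1=3 r2=0 r3=0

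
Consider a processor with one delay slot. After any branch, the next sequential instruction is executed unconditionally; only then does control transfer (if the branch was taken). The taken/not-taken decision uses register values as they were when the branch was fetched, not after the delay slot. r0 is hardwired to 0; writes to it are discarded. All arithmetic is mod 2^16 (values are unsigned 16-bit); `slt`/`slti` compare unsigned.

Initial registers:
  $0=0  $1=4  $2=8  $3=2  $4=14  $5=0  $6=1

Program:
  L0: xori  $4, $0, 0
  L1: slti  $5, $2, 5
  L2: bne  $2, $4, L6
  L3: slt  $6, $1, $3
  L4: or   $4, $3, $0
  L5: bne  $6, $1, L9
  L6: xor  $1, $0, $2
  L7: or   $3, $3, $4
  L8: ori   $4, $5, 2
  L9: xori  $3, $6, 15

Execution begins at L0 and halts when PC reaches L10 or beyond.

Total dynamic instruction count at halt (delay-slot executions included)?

PC=0  xori  $4, $0, 0        | $0=0 $1=4 $2=8 $3=2 $4=0 $5=0 $6=1
PC=1  slti  $5, $2, 5        | $0=0 $1=4 $2=8 $3=2 $4=0 $5=0 $6=1
PC=2  bne  $2, $4, L6        | $0=0 $1=4 $2=8 $3=2 $4=0 $5=0 $6=1  [TAKEN]
PC=3  slt  $6, $1, $3        | $0=0 $1=4 $2=8 $3=2 $4=0 $5=0 $6=0
PC=6  xor  $1, $0, $2        | $0=0 $1=8 $2=8 $3=2 $4=0 $5=0 $6=0
PC=7  or   $3, $3, $4        | $0=0 $1=8 $2=8 $3=2 $4=0 $5=0 $6=0
PC=8  ori   $4, $5, 2        | $0=0 $1=8 $2=8 $3=2 $4=2 $5=0 $6=0
PC=9  xori  $3, $6, 15       | $0=0 $1=8 $2=8 $3=15 $4=2 $5=0 $6=0

8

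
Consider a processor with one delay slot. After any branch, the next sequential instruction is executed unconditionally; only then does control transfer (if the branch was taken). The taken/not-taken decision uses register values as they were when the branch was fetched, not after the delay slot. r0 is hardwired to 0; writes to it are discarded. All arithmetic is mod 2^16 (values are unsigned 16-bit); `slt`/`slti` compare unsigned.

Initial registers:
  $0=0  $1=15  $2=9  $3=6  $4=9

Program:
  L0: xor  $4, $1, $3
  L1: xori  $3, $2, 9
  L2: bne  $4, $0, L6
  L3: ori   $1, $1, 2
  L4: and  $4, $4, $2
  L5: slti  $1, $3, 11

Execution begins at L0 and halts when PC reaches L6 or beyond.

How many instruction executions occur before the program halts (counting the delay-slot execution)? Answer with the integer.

4

PC=0  xor  $4, $1, $3        | $0=0 $1=15 $2=9 $3=6 $4=9
PC=1  xori  $3, $2, 9        | $0=0 $1=15 $2=9 $3=0 $4=9
PC=2  bne  $4, $0, L6        | $0=0 $1=15 $2=9 $3=0 $4=9  [TAKEN]
PC=3  ori   $1, $1, 2        | $0=0 $1=15 $2=9 $3=0 $4=9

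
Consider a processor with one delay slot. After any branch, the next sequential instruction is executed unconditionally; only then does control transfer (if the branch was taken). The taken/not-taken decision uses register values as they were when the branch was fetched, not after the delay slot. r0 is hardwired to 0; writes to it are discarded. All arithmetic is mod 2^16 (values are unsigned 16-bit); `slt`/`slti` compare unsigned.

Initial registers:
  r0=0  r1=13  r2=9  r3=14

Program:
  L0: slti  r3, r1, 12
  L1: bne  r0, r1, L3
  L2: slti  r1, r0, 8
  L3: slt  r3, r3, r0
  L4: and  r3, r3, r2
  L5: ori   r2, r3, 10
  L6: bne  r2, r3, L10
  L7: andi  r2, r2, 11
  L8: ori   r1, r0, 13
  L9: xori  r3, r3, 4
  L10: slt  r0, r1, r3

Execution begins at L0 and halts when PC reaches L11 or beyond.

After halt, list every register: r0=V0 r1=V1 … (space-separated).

r0=0 r1=1 r2=10 r3=0

PC=0  slti  r3, r1, 12       | r0=0 r1=13 r2=9 r3=0
PC=1  bne  r0, r1, L3        | r0=0 r1=13 r2=9 r3=0  [TAKEN]
PC=2  slti  r1, r0, 8        | r0=0 r1=1 r2=9 r3=0
PC=3  slt  r3, r3, r0        | r0=0 r1=1 r2=9 r3=0
PC=4  and  r3, r3, r2        | r0=0 r1=1 r2=9 r3=0
PC=5  ori   r2, r3, 10       | r0=0 r1=1 r2=10 r3=0
PC=6  bne  r2, r3, L10       | r0=0 r1=1 r2=10 r3=0  [TAKEN]
PC=7  andi  r2, r2, 11       | r0=0 r1=1 r2=10 r3=0
PC=10 slt  r0, r1, r3        | r0=0 r1=1 r2=10 r3=0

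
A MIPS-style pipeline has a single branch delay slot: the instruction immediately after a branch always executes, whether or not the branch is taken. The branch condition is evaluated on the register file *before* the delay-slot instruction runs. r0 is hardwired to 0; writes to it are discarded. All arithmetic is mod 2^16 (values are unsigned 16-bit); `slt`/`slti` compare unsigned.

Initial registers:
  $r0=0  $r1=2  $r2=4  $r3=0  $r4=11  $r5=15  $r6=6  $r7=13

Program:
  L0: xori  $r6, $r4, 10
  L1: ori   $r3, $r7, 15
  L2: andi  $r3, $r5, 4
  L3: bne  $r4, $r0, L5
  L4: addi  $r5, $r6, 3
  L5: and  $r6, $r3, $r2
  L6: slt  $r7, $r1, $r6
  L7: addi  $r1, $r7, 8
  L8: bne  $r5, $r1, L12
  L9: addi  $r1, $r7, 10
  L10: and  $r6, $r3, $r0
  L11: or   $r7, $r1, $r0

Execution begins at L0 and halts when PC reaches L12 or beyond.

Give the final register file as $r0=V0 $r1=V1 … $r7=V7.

#0 xori  $r6, $r4, 10 ; 0/2/4/0/11/15/1/13
#1 ori   $r3, $r7, 15 ; 0/2/4/15/11/15/1/13
#2 andi  $r3, $r5, 4 ; 0/2/4/4/11/15/1/13
#3 bne  $r4, $r0, L5 ; 0/2/4/4/11/15/1/13 ; →target
#4 addi  $r5, $r6, 3 ; 0/2/4/4/11/4/1/13
#5 and  $r6, $r3, $r2 ; 0/2/4/4/11/4/4/13
#6 slt  $r7, $r1, $r6 ; 0/2/4/4/11/4/4/1
#7 addi  $r1, $r7, 8 ; 0/9/4/4/11/4/4/1
#8 bne  $r5, $r1, L12 ; 0/9/4/4/11/4/4/1 ; →target
#9 addi  $r1, $r7, 10 ; 0/11/4/4/11/4/4/1

$r0=0 $r1=11 $r2=4 $r3=4 $r4=11 $r5=4 $r6=4 $r7=1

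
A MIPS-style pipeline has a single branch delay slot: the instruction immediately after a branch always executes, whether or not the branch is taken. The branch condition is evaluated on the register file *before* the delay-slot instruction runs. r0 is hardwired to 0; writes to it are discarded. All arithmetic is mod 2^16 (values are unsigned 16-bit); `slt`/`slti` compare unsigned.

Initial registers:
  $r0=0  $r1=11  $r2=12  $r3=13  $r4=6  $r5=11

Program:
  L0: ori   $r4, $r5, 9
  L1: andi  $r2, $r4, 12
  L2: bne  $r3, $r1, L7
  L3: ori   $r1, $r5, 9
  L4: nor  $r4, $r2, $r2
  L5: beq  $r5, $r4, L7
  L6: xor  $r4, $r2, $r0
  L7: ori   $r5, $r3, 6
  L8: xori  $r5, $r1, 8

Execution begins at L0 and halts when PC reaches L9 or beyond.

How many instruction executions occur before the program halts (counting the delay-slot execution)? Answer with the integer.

#0 ori   $r4, $r5, 9 ; 0/11/12/13/11/11
#1 andi  $r2, $r4, 12 ; 0/11/8/13/11/11
#2 bne  $r3, $r1, L7 ; 0/11/8/13/11/11 ; →target
#3 ori   $r1, $r5, 9 ; 0/11/8/13/11/11
#7 ori   $r5, $r3, 6 ; 0/11/8/13/11/15
#8 xori  $r5, $r1, 8 ; 0/11/8/13/11/3

6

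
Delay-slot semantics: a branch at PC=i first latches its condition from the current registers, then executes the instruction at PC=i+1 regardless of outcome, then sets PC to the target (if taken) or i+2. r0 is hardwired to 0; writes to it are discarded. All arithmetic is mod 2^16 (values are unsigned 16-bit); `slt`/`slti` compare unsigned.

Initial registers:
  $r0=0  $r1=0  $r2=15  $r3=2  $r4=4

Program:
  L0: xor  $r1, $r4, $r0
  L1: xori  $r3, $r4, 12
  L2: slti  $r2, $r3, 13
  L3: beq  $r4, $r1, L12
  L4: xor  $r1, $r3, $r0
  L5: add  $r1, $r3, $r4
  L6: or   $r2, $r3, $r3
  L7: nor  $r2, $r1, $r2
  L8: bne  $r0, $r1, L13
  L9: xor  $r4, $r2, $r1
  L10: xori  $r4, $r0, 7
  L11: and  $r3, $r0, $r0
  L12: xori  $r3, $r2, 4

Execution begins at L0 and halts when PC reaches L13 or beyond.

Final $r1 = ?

8

[0] xor  $r1, $r4, $r0  →  {$r0:0, $r1:4, $r2:15, $r3:2, $r4:4}
[1] xori  $r3, $r4, 12  →  {$r0:0, $r1:4, $r2:15, $r3:8, $r4:4}
[2] slti  $r2, $r3, 13  →  {$r0:0, $r1:4, $r2:1, $r3:8, $r4:4}
[3] beq  $r4, $r1, L12  →  {$r0:0, $r1:4, $r2:1, $r3:8, $r4:4}  ⟨branch taken⟩
[4] xor  $r1, $r3, $r0  →  {$r0:0, $r1:8, $r2:1, $r3:8, $r4:4}
[12] xori  $r3, $r2, 4  →  {$r0:0, $r1:8, $r2:1, $r3:5, $r4:4}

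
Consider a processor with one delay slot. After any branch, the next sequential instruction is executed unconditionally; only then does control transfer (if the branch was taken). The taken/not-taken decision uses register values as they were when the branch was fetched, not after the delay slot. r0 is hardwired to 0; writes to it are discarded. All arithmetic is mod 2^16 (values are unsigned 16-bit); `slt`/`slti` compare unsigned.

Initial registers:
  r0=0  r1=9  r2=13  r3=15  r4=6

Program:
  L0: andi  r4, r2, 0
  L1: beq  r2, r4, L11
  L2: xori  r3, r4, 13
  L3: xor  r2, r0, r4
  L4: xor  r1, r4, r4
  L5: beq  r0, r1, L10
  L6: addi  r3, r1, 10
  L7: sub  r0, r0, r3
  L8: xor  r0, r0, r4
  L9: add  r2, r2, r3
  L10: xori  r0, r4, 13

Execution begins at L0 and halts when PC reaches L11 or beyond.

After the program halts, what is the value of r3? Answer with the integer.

10

  step pc=0: andi  r4, r2, 0  regs=(0,9,13,15,0)
  step pc=1: beq  r2, r4, L11  cond=F  regs=(0,9,13,15,0)
  step pc=2: xori  r3, r4, 13  regs=(0,9,13,13,0)
  step pc=3: xor  r2, r0, r4  regs=(0,9,0,13,0)
  step pc=4: xor  r1, r4, r4  regs=(0,0,0,13,0)
  step pc=5: beq  r0, r1, L10  cond=T  regs=(0,0,0,13,0)
  step pc=6: addi  r3, r1, 10  regs=(0,0,0,10,0)
  step pc=10: xori  r0, r4, 13  regs=(0,0,0,10,0)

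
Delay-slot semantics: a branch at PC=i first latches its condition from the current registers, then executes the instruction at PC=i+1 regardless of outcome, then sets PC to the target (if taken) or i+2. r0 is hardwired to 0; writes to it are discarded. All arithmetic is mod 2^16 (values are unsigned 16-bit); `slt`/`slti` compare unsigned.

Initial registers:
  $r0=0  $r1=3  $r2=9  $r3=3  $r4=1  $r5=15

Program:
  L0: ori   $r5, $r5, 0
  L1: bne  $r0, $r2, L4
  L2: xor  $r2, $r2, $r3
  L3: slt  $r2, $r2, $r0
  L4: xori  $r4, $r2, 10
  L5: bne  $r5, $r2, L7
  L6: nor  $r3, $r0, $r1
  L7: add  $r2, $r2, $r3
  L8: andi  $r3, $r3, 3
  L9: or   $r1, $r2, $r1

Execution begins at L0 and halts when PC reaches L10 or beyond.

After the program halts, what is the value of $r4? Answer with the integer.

0

  step pc=0: ori   $r5, $r5, 0  regs=(0,3,9,3,1,15)
  step pc=1: bne  $r0, $r2, L4  cond=T  regs=(0,3,9,3,1,15)
  step pc=2: xor  $r2, $r2, $r3  regs=(0,3,10,3,1,15)
  step pc=4: xori  $r4, $r2, 10  regs=(0,3,10,3,0,15)
  step pc=5: bne  $r5, $r2, L7  cond=T  regs=(0,3,10,3,0,15)
  step pc=6: nor  $r3, $r0, $r1  regs=(0,3,10,65532,0,15)
  step pc=7: add  $r2, $r2, $r3  regs=(0,3,6,65532,0,15)
  step pc=8: andi  $r3, $r3, 3  regs=(0,3,6,0,0,15)
  step pc=9: or   $r1, $r2, $r1  regs=(0,7,6,0,0,15)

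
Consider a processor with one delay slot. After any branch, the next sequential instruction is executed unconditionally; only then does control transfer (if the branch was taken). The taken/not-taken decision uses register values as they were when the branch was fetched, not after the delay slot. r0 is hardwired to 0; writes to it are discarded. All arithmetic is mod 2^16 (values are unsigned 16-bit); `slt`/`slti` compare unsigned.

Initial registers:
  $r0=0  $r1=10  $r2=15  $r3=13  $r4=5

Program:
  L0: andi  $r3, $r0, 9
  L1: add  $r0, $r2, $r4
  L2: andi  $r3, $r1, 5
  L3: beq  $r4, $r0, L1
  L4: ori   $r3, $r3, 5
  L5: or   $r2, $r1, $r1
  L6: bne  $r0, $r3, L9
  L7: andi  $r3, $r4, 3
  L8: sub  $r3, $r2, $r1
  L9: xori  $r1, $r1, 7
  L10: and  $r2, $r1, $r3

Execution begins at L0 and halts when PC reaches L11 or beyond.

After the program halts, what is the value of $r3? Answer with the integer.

PC=0  andi  $r3, $r0, 9      | $r0=0 $r1=10 $r2=15 $r3=0 $r4=5
PC=1  add  $r0, $r2, $r4     | $r0=0 $r1=10 $r2=15 $r3=0 $r4=5
PC=2  andi  $r3, $r1, 5      | $r0=0 $r1=10 $r2=15 $r3=0 $r4=5
PC=3  beq  $r4, $r0, L1      | $r0=0 $r1=10 $r2=15 $r3=0 $r4=5  [not taken]
PC=4  ori   $r3, $r3, 5      | $r0=0 $r1=10 $r2=15 $r3=5 $r4=5
PC=5  or   $r2, $r1, $r1     | $r0=0 $r1=10 $r2=10 $r3=5 $r4=5
PC=6  bne  $r0, $r3, L9      | $r0=0 $r1=10 $r2=10 $r3=5 $r4=5  [TAKEN]
PC=7  andi  $r3, $r4, 3      | $r0=0 $r1=10 $r2=10 $r3=1 $r4=5
PC=9  xori  $r1, $r1, 7      | $r0=0 $r1=13 $r2=10 $r3=1 $r4=5
PC=10 and  $r2, $r1, $r3     | $r0=0 $r1=13 $r2=1 $r3=1 $r4=5

1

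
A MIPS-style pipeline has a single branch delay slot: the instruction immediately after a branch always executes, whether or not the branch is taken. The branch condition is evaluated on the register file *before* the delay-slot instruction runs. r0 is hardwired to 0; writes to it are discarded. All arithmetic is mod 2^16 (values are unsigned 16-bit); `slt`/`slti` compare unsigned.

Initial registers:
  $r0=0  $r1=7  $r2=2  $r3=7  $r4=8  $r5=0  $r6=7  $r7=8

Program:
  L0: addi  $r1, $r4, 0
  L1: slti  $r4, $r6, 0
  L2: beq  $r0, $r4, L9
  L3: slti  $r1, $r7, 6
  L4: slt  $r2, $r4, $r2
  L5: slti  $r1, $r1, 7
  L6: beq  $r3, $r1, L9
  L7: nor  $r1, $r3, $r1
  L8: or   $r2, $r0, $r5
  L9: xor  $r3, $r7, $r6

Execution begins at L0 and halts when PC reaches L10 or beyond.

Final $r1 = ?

  step pc=0: addi  $r1, $r4, 0  regs=(0,8,2,7,8,0,7,8)
  step pc=1: slti  $r4, $r6, 0  regs=(0,8,2,7,0,0,7,8)
  step pc=2: beq  $r0, $r4, L9  cond=T  regs=(0,8,2,7,0,0,7,8)
  step pc=3: slti  $r1, $r7, 6  regs=(0,0,2,7,0,0,7,8)
  step pc=9: xor  $r3, $r7, $r6  regs=(0,0,2,15,0,0,7,8)

0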